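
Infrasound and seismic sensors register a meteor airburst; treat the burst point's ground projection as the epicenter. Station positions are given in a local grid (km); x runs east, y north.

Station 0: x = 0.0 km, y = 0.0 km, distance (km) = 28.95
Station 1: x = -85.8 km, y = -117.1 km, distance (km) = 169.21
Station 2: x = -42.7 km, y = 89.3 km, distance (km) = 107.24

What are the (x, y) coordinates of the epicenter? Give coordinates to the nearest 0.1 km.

Circle about each station: x² + y² = 28.95²; (x + 85.8)² + (y + 117.1)² = 169.21²; (x + 42.7)² + (y − 89.3)² = 107.24².
Subtracting the Station 0 equation from the Station 1 and Station 2 equations removes the quadratic terms:
-171.6 x − 234.2 y = -6719.87
-85.4 x + 178.6 y = -864.54
Solving the 2×2 system: x ≈ 27.7, y ≈ 8.4 km.

27.7 km east, 8.4 km north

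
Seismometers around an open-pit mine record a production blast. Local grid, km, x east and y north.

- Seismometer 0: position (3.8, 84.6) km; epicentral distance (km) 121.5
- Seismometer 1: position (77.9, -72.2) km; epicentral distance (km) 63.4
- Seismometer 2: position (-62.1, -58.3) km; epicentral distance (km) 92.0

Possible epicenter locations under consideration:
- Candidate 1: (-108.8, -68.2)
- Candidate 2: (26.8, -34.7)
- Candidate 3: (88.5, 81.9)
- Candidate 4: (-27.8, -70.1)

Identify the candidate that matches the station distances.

Candidate 2

For each candidate, compare |candidate − station| to the reported distance:
Candidate 1: residuals Seismometer 0 68.3, Seismometer 1 123.3, Seismometer 2 44.3 → max 123.3 km
Candidate 2: residuals Seismometer 0 0.0, Seismometer 1 0.0, Seismometer 2 0.0 → max 0.0 km
Candidate 3: residuals Seismometer 0 36.8, Seismometer 1 91.1, Seismometer 2 113.8 → max 113.8 km
Candidate 4: residuals Seismometer 0 36.4, Seismometer 1 42.3, Seismometer 2 55.7 → max 55.7 km
Only Candidate 2 has all residuals ≈ 0.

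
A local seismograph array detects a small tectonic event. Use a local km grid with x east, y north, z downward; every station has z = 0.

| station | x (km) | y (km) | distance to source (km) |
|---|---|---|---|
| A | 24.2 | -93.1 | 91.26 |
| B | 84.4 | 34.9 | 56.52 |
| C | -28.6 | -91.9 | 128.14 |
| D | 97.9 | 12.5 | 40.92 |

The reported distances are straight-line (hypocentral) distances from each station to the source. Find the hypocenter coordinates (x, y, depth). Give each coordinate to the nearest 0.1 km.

Each station gives a sphere (x−x_i)² + (y−y_i)² + z² = d_i² (stations at z=0).
Subtracting the A sphere from B and C: z² cancels, leaving linear equations in x and y:
120.4 x + 256.0 y = 4222.00
-105.6 x + 2.4 y = -8081.15
Solving: x ≈ 76.088, y ≈ -19.293 km (keep extra digits for the depth step; rounded: 76.1, -19.3).
Then from the A sphere: z² = 91.26² − (x − 24.2)² − (y + 93.1)² with x = 76.088, y = -19.293, so z ≈ 13.731 ≈ 13.7 km.

(76.1, -19.3, 13.7)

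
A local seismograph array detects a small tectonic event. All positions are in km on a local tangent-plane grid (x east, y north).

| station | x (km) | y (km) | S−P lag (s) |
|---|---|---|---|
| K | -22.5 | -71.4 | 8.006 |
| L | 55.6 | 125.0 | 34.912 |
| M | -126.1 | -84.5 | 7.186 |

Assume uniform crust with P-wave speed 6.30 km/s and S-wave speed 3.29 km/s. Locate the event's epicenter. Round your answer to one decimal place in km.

Distance from S−P lag: d = Δt · v_P v_S / (v_P − v_S) = Δt · (6.30·3.29)/(6.30−3.29) ≈ 6.8860·Δt.
So d_K = 55.13, d_L = 240.41, d_M = 49.48 km.
Circle about each station: (x + 22.5)² + (y + 71.4)² = 55.13²; (x − 55.6)² + (y − 125.0)² = 240.41²; (x + 126.1)² + (y + 84.5)² = 49.48².
Subtracting pairs of circle equations eliminates x²+y² and gives linear equations (the radical axes):
156.2 x + 392.8 y = -41645.50
-207.2 x − 26.2 y = 18028.30
Solving the 2×2 system: x ≈ -77.5, y ≈ -75.2 km.

(-77.5, -75.2)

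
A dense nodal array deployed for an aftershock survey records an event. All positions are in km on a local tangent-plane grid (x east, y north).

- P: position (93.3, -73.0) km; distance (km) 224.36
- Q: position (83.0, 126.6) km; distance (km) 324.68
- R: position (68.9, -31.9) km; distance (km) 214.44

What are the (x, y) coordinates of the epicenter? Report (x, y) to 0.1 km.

(-125.6, -122.2)

Circle about each station: (x − 93.3)² + (y + 73.0)² = 224.36²; (x − 83.0)² + (y − 126.6)² = 324.68²; (x − 68.9)² + (y + 31.9)² = 214.44².
Subtracting the P equation from the Q and R equations removes the quadratic terms:
-20.6 x + 399.2 y = -46197.02
-48.8 x + 82.2 y = -3916.17
Solving the 2×2 system: x ≈ -125.6, y ≈ -122.2 km.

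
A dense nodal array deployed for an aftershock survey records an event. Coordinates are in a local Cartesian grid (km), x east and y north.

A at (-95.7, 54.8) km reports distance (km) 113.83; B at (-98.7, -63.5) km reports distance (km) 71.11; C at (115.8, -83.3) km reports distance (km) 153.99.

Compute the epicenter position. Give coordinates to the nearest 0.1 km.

x ≈ -31.8 km, y ≈ -39.4 km

Circle about each station: (x + 95.7)² + (y − 54.8)² = 113.83²; (x + 98.7)² + (y + 63.5)² = 71.11²; (x − 115.8)² + (y + 83.3)² = 153.99².
Subtracting the A equation from the B and C equations removes the quadratic terms:
-6.0 x − 236.6 y = 9513.05
423.0 x − 276.2 y = -2568.65
Solving the 2×2 system: x ≈ -31.8, y ≈ -39.4 km.
Check against A (with the unrounded x, y): √((x + 95.7)²+(y − 54.8)²) = 113.83 ≈ 113.83 km. ✓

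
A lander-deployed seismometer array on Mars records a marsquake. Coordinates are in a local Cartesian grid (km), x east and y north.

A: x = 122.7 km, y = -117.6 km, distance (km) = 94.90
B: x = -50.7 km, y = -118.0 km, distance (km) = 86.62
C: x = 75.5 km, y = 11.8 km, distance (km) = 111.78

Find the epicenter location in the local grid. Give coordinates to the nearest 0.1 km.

(31.6, -91.0)

Circle about each station: (x − 122.7)² + (y + 117.6)² = 94.90²; (x + 50.7)² + (y + 118.0)² = 86.62²; (x − 75.5)² + (y − 11.8)² = 111.78².
Subtracting pairs of circle equations eliminates x²+y² and gives linear equations (the radical axes):
-346.8 x − 0.8 y = -10887.57
-94.4 x + 258.8 y = -26534.32
Solving the 2×2 system: x ≈ 31.6, y ≈ -91.0 km.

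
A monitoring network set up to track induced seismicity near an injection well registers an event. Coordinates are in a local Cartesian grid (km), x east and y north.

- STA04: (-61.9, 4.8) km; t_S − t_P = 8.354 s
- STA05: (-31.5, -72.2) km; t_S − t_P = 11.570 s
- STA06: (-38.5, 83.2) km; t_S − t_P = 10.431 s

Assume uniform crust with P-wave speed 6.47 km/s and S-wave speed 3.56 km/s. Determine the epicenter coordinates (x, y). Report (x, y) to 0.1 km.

Distance from S−P lag: d = Δt · v_P v_S / (v_P − v_S) = Δt · (6.47·3.56)/(6.47−3.56) ≈ 7.9152·Δt.
So d_STA04 = 66.12, d_STA05 = 91.58, d_STA06 = 82.56 km.
Circle about each station: (x + 61.9)² + (y − 4.8)² = 66.12²; (x + 31.5)² + (y + 72.2)² = 91.58²; (x + 38.5)² + (y − 83.2)² = 82.56².
Subtracting pairs of circle equations eliminates x²+y² and gives linear equations (the radical axes):
60.8 x − 154.0 y = -1664.60
46.8 x + 156.8 y = 2105.54
Solving the 2×2 system: x ≈ 3.8, y ≈ 12.3 km.
Check against STA04 (with the unrounded x, y): √((x + 61.9)²+(y − 4.8)²) = 66.10 ≈ 66.12 km. ✓

(3.8, 12.3)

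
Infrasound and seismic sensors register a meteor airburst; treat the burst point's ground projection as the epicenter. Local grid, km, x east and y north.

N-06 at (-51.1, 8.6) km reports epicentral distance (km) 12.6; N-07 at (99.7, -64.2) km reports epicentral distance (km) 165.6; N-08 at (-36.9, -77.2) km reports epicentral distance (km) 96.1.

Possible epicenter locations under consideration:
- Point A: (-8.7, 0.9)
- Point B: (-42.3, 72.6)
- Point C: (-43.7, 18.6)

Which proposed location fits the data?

For each candidate, compare |candidate − station| to the reported distance:
Point A: residuals N-06 30.5, N-07 39.2, N-08 13.1 → max 39.2 km
Point B: residuals N-06 52.0, N-07 31.6, N-08 53.8 → max 53.8 km
Point C: residuals N-06 0.2, N-07 0.0, N-08 0.1 → max 0.2 km
Only Point C has all residuals ≈ 0.

Point C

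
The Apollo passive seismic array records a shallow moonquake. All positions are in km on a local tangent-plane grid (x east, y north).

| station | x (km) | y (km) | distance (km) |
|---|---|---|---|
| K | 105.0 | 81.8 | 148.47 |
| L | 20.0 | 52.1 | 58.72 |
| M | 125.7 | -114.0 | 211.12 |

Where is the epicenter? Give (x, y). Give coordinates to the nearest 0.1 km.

x ≈ -32.5 km, y ≈ 25.8 km

Circle about each station: (x − 105.0)² + (y − 81.8)² = 148.47²; (x − 20.0)² + (y − 52.1)² = 58.72²; (x − 125.7)² + (y + 114.0)² = 211.12².
Subtracting pairs of circle equations eliminates x²+y² and gives linear equations (the radical axes):
-170.0 x − 59.4 y = 3993.47
41.4 x − 391.6 y = -11448.06
Solving the 2×2 system: x ≈ -32.5, y ≈ 25.8 km.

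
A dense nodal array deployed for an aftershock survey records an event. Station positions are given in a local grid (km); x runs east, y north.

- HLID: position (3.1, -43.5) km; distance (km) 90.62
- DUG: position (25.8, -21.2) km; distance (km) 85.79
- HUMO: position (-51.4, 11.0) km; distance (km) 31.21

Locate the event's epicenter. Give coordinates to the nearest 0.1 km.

-36.1 km east, 38.2 km north

Circle about each station: (x − 3.1)² + (y + 43.5)² = 90.62²; (x − 25.8)² + (y + 21.2)² = 85.79²; (x + 51.4)² + (y − 11.0)² = 31.21².
Subtracting pairs of circle equations eliminates x²+y² and gives linear equations (the radical axes):
45.4 x + 44.6 y = 65.28
-109.0 x + 109.0 y = 8099.02
Solving the 2×2 system: x ≈ -36.1, y ≈ 38.2 km.
Check against HLID (with the unrounded x, y): √((x − 3.1)²+(y + 43.5)²) = 90.62 ≈ 90.62 km. ✓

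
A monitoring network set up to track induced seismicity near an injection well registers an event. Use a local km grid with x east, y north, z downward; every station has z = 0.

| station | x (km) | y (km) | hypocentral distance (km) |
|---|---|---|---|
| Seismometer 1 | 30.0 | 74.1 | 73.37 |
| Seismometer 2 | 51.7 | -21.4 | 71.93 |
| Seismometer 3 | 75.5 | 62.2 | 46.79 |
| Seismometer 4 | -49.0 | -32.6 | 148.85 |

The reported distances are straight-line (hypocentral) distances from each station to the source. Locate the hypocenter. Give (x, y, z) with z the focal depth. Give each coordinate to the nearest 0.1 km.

x ≈ 78.9 km, y ≈ 33.9 km, depth ≈ 37.1 km

Each station gives a sphere (x−x_i)² + (y−y_i)² + z² = d_i² (stations at z=0).
Subtracting the Seismometer 1 sphere from Seismometer 2 and Seismometer 3: z² cancels, leaving linear equations in x and y:
43.4 x − 191.0 y = -3050.73
91.0 x − 23.8 y = 6372.13
Solving: x ≈ 78.889, y ≈ 33.898 km (keep extra digits for the depth step; rounded: 78.9, 33.9).
Then from the Seismometer 1 sphere: z² = 73.37² − (x − 30.0)² − (y − 74.1)² with x = 78.889, y = 33.898, so z ≈ 37.106 ≈ 37.1 km.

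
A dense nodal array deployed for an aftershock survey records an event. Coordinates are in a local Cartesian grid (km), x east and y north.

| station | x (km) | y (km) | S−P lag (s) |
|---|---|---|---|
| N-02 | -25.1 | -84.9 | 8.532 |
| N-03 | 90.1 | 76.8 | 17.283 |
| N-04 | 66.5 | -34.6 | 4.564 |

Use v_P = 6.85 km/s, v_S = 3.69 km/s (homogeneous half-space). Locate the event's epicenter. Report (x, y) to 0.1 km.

33.0 km east, -49.1 km north

Distance from S−P lag: d = Δt · v_P v_S / (v_P − v_S) = Δt · (6.85·3.69)/(6.85−3.69) ≈ 7.9989·Δt.
So d_N-02 = 68.25, d_N-03 = 138.24, d_N-04 = 36.51 km.
Circle about each station: (x + 25.1)² + (y + 84.9)² = 68.25²; (x − 90.1)² + (y − 76.8)² = 138.24²; (x − 66.5)² + (y + 34.6)² = 36.51².
Subtracting pairs of circle equations eliminates x²+y² and gives linear equations (the radical axes):
230.4 x + 323.4 y = -8274.01
183.2 x + 100.6 y = 1106.47
Solving the 2×2 system: x ≈ 33.0, y ≈ -49.1 km.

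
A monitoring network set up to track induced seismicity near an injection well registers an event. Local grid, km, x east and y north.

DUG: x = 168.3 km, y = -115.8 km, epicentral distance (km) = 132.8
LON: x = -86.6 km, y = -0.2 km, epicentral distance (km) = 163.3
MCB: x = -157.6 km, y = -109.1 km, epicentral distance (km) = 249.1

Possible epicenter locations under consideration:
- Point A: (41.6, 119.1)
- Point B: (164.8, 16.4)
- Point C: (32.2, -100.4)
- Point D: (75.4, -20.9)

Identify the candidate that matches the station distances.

For each candidate, compare |candidate − station| to the reported distance:
Point A: residuals DUG 134.1, LON 11.8, MCB 53.8 → max 134.1 km
Point B: residuals DUG 0.6, LON 88.6, MCB 96.9 → max 96.9 km
Point C: residuals DUG 4.2, LON 7.9, MCB 59.1 → max 59.1 km
Point D: residuals DUG 0.0, LON 0.0, MCB 0.0 → max 0.0 km
Only Point D has all residuals ≈ 0.

Point D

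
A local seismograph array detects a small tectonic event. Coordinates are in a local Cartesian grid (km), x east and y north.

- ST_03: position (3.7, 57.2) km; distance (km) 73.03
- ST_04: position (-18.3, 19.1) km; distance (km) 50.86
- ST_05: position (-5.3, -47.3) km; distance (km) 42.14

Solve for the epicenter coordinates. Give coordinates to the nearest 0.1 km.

Circle about each station: (x − 3.7)² + (y − 57.2)² = 73.03²; (x + 18.3)² + (y − 19.1)² = 50.86²; (x + 5.3)² + (y + 47.3)² = 42.14².
Subtracting pairs of circle equations eliminates x²+y² and gives linear equations (the radical axes):
-44.0 x − 76.2 y = 160.81
-18.0 x − 209.0 y = 2537.45
Solving the 2×2 system: x ≈ 20.4, y ≈ -13.9 km.

20.4 km east, -13.9 km north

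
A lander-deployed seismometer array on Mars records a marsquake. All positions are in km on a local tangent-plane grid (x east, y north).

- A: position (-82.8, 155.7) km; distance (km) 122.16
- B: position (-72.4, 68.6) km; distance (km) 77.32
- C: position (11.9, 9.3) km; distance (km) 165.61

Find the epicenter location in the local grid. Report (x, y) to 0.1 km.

Circle about each station: (x + 82.8)² + (y − 155.7)² = 122.16²; (x + 72.4)² + (y − 68.6)² = 77.32²; (x − 11.9)² + (y − 9.3)² = 165.61².
Subtracting pairs of circle equations eliminates x²+y² and gives linear equations (the radical axes):
20.8 x − 174.2 y = -12205.93
189.4 x − 292.8 y = -43373.84
Solving the 2×2 system: x ≈ -148.0, y ≈ 52.4 km.

(-148.0, 52.4)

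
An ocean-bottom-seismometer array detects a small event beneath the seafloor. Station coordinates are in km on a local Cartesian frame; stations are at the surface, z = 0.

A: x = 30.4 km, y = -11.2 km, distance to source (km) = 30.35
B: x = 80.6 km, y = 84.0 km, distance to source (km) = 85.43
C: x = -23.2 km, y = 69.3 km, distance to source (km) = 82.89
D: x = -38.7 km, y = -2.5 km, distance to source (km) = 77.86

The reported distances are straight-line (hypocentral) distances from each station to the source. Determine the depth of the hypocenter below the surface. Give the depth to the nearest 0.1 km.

z ≈ 17.0 km

Each station gives a sphere (x−x_i)² + (y−y_i)² + z² = d_i² (stations at z=0).
Subtracting the A sphere from B and C: z² cancels, leaving linear equations in x and y:
100.4 x + 190.4 y = 6125.60
-107.2 x + 161.0 y = -1658.50
Solving: x ≈ 35.598, y ≈ 13.401 km (keep extra digits for the depth step; rounded: 35.6, 13.4).
Then from the A sphere: z² = 30.35² − (x − 30.4)² − (y + 11.2)² with x = 35.598, y = 13.401, so z ≈ 16.997 ≈ 17.0 km.
Check against D (with the unrounded solution): distance 77.86 ≈ 77.86 km. ✓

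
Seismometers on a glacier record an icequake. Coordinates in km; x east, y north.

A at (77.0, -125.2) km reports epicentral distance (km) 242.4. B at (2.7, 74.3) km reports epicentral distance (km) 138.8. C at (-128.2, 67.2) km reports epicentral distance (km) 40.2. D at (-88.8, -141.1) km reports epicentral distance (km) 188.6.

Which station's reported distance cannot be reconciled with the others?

B

Solve using three stations at a time. Using A, C, D (subtract circle equations pairwise → linear system) gives (x, y) ≈ (-93.1, 47.5).
Distances from that point to each station vs reported:
  A: calculated 242.4 vs reported 242.4 → residual 0.0 km
  B: calculated 99.5 vs reported 138.8 → residual 39.3 km
  C: calculated 40.2 vs reported 40.2 → residual 0.0 km
  D: calculated 188.6 vs reported 188.6 → residual 0.0 km
A, C, D are mutually consistent (residuals ≈ 0); B is off by 39.3 km.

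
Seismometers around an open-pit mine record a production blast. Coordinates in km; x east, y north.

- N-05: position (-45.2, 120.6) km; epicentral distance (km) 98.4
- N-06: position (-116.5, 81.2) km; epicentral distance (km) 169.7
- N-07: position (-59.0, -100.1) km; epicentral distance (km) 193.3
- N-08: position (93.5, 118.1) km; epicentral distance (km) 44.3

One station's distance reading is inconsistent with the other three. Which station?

N-07

Solve using three stations at a time. Using N-05, N-06, N-08 (subtract circle equations pairwise → linear system) gives (x, y) ≈ (51.7, 103.6).
Distances from that point to each station vs reported:
  N-05: calculated 98.4 vs reported 98.4 → residual 0.0 km
  N-06: calculated 169.7 vs reported 169.7 → residual 0.0 km
  N-07: calculated 231.9 vs reported 193.3 → residual 38.6 km
  N-08: calculated 44.2 vs reported 44.3 → residual 0.1 km
N-05, N-06, N-08 are mutually consistent (residuals ≈ 0); N-07 is off by 38.6 km.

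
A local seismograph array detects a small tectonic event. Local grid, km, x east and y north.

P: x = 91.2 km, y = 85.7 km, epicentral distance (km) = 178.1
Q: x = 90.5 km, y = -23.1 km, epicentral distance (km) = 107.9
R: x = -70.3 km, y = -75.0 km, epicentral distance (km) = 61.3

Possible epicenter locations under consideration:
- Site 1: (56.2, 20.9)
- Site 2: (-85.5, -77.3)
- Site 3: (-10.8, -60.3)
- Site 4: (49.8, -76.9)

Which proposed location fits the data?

For each candidate, compare |candidate − station| to the reported distance:
Site 1: residuals P 104.5, Q 52.1, R 97.4 → max 104.5 km
Site 2: residuals P 62.3, Q 76.3, R 45.9 → max 76.3 km
Site 3: residuals P 0.0, Q 0.0, R 0.0 → max 0.0 km
Site 4: residuals P 10.3, Q 40.4, R 58.8 → max 58.8 km
Only Site 3 has all residuals ≈ 0.

Site 3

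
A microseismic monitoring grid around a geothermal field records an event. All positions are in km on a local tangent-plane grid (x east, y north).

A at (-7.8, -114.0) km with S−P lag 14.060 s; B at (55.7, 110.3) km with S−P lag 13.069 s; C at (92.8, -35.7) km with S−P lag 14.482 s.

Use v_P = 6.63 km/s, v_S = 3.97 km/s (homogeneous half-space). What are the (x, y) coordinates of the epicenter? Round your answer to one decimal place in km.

Distance from S−P lag: d = Δt · v_P v_S / (v_P − v_S) = Δt · (6.63·3.97)/(6.63−3.97) ≈ 9.8952·Δt.
So d_A = 139.13, d_B = 129.32, d_C = 143.30 km.
Circle about each station: (x + 7.8)² + (y + 114.0)² = 139.13²; (x − 55.7)² + (y − 110.3)² = 129.32²; (x − 92.8)² + (y + 35.7)² = 143.30².
Subtracting pairs of circle equations eliminates x²+y² and gives linear equations (the radical axes):
127.0 x + 448.6 y = 4845.23
201.2 x + 156.6 y = -4348.24
Solving the 2×2 system: x ≈ -38.5, y ≈ 21.7 km.
Check against A (with the unrounded x, y): √((x + 7.8)²+(y + 114.0)²) = 139.13 ≈ 139.13 km. ✓

-38.5 km east, 21.7 km north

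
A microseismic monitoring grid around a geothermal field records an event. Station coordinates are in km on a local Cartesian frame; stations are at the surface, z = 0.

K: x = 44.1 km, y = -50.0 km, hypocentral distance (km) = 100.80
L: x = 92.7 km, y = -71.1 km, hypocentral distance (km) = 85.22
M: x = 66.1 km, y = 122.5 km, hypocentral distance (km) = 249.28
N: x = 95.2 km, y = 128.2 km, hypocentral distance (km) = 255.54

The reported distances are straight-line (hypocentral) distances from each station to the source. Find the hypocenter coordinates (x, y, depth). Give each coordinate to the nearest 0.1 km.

(73.8, -116.8, 69.4)

Each station gives a sphere (x−x_i)² + (y−y_i)² + z² = d_i² (stations at z=0).
Subtracting the K sphere from L and M: z² cancels, leaving linear equations in x and y:
97.2 x − 42.2 y = 12101.88
44.0 x + 345.0 y = -37049.23
Solving: x ≈ 73.795, y ≈ -116.801 km (keep extra digits for the depth step; rounded: 73.8, -116.8).
Then from the K sphere: z² = 100.80² − (x − 44.1)² − (y + 50.0)² with x = 73.795, y = -116.801, so z ≈ 69.401 ≈ 69.4 km.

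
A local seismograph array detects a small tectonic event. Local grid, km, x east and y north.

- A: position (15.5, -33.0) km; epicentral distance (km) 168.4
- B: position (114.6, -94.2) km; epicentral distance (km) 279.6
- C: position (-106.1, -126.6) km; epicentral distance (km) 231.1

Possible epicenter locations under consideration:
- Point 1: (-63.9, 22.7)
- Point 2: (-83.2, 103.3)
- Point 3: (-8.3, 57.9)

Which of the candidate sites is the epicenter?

For each candidate, compare |candidate − station| to the reported distance:
Point 1: residuals A 71.4, B 66.2, C 76.0 → max 76.0 km
Point 2: residuals A 0.1, B 0.1, C 0.1 → max 0.1 km
Point 3: residuals A 74.4, B 84.1, C 22.3 → max 84.1 km
Only Point 2 has all residuals ≈ 0.

Point 2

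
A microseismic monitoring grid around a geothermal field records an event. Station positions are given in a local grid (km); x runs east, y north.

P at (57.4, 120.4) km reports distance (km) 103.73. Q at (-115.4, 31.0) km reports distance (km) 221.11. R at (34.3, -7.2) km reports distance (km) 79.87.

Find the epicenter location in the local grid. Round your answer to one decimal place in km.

105.7 km east, 28.6 km north

Circle about each station: (x − 57.4)² + (y − 120.4)² = 103.73²; (x + 115.4)² + (y − 31.0)² = 221.11²; (x − 34.3)² + (y + 7.2)² = 79.87².
Subtracting the P equation from the Q and R equations removes the quadratic terms:
-345.6 x − 178.8 y = -41642.48
-46.2 x − 255.2 y = -12181.89
Solving the 2×2 system: x ≈ 105.7, y ≈ 28.6 km.
Check against P (with the unrounded x, y): √((x − 57.4)²+(y − 120.4)²) = 103.73 ≈ 103.73 km. ✓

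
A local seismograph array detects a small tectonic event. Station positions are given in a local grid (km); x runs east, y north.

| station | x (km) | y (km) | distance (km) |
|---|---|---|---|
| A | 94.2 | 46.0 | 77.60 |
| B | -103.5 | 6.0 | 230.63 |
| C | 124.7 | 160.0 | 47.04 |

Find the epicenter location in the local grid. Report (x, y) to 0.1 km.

x ≈ 94.9 km, y ≈ 123.6 km

Circle about each station: (x − 94.2)² + (y − 46.0)² = 77.60²; (x + 103.5)² + (y − 6.0)² = 230.63²; (x − 124.7)² + (y − 160.0)² = 47.04².
Subtracting pairs of circle equations eliminates x²+y² and gives linear equations (the radical axes):
-395.4 x − 80.0 y = -47409.83
61.0 x + 228.0 y = 33969.45
Solving the 2×2 system: x ≈ 94.9, y ≈ 123.6 km.
Check against A (with the unrounded x, y): √((x − 94.2)²+(y − 46.0)²) = 77.60 ≈ 77.60 km. ✓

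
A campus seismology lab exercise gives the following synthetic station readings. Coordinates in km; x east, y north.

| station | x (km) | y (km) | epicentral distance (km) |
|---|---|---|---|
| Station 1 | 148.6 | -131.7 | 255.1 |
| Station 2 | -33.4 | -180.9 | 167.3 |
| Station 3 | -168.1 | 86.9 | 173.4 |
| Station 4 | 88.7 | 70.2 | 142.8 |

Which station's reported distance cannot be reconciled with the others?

Solve using three stations at a time. Using Station 2, Station 3, Station 4 (subtract circle equations pairwise → linear system) gives (x, y) ≈ (-26.9, -13.7).
Distances from that point to each station vs reported:
  Station 1: calculated 211.4 vs reported 255.1 → residual 43.7 km
  Station 2: calculated 167.3 vs reported 167.3 → residual 0.0 km
  Station 3: calculated 173.4 vs reported 173.4 → residual 0.0 km
  Station 4: calculated 142.8 vs reported 142.8 → residual 0.0 km
Station 2, Station 3, Station 4 are mutually consistent (residuals ≈ 0); Station 1 is off by 43.7 km.

Station 1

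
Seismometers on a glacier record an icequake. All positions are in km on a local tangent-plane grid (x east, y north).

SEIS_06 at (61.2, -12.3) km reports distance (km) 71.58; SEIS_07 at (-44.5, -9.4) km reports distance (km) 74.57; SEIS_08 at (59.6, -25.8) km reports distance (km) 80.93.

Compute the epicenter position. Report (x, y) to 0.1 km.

Circle about each station: (x − 61.2)² + (y + 12.3)² = 71.58²; (x + 44.5)² + (y + 9.4)² = 74.57²; (x − 59.6)² + (y + 25.8)² = 80.93².
Subtracting pairs of circle equations eliminates x²+y² and gives linear equations (the radical axes):
-211.4 x + 5.8 y = -2265.11
-3.2 x − 27.0 y = -1104.90
Solving the 2×2 system: x ≈ 11.8, y ≈ 39.5 km.
Check against SEIS_06 (with the unrounded x, y): √((x − 61.2)²+(y + 12.3)²) = 71.60 ≈ 71.58 km. ✓

x ≈ 11.8 km, y ≈ 39.5 km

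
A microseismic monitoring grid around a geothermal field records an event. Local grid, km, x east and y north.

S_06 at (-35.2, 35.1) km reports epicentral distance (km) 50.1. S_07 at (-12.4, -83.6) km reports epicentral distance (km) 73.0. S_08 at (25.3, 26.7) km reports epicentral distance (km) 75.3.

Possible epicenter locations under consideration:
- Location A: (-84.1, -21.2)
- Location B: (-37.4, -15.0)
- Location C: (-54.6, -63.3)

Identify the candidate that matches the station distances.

For each candidate, compare |candidate − station| to the reported distance:
Location A: residuals S_06 24.5, S_07 22.1, S_08 44.1 → max 44.1 km
Location B: residuals S_06 0.0, S_07 0.0, S_08 0.0 → max 0.0 km
Location C: residuals S_06 50.2, S_07 26.2, S_08 45.0 → max 50.2 km
Only Location B has all residuals ≈ 0.

Location B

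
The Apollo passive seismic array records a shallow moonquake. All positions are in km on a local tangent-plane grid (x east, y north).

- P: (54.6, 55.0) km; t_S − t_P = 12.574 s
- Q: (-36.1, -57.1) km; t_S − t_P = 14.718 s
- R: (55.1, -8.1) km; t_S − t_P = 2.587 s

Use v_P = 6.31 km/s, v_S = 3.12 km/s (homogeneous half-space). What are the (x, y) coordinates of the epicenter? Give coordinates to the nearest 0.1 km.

47.8 km east, -22.3 km north

Distance from S−P lag: d = Δt · v_P v_S / (v_P − v_S) = Δt · (6.31·3.12)/(6.31−3.12) ≈ 6.1715·Δt.
So d_P = 77.60, d_Q = 90.83, d_R = 15.97 km.
Circle about each station: (x − 54.6)² + (y − 55.0)² = 77.60²; (x + 36.1)² + (y + 57.1)² = 90.83²; (x − 55.1)² + (y + 8.1)² = 15.97².
Subtracting the P equation from the Q and R equations removes the quadratic terms:
-181.4 x − 224.2 y = -3670.87
1.0 x − 126.2 y = 2862.18
Solving the 2×2 system: x ≈ 47.8, y ≈ -22.3 km.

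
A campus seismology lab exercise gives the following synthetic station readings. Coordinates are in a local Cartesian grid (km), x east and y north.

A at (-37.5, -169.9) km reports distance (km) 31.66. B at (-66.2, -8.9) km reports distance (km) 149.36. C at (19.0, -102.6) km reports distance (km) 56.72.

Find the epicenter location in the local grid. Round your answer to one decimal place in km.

Circle about each station: (x + 37.5)² + (y + 169.9)² = 31.66²; (x + 66.2)² + (y + 8.9)² = 149.36²; (x − 19.0)² + (y + 102.6)² = 56.72².
Subtracting the A equation from the B and C equations removes the quadratic terms:
-57.4 x + 322.0 y = -47116.66
113.0 x + 134.6 y = -21599.30
Solving the 2×2 system: x ≈ -13.9, y ≈ -148.8 km.

x ≈ -13.9 km, y ≈ -148.8 km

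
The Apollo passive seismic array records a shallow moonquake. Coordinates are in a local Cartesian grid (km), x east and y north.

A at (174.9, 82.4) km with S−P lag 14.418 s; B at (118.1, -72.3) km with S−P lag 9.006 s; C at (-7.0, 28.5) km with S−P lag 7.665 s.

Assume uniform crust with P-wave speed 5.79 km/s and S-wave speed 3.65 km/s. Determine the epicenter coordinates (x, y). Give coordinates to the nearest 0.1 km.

Distance from S−P lag: d = Δt · v_P v_S / (v_P − v_S) = Δt · (5.79·3.65)/(5.79−3.65) ≈ 9.8755·Δt.
So d_A = 142.38, d_B = 88.94, d_C = 75.70 km.
Circle about each station: (x − 174.9)² + (y − 82.4)² = 142.38²; (x − 118.1)² + (y + 72.3)² = 88.94²; (x + 7.0)² + (y − 28.5)² = 75.70².
Subtracting the A equation from the B and C equations removes the quadratic terms:
-113.6 x − 309.4 y = -5843.13
-363.8 x − 107.8 y = -21976.95
Solving the 2×2 system: x ≈ 61.5, y ≈ -3.7 km.
Check against A (with the unrounded x, y): √((x − 174.9)²+(y − 82.4)²) = 142.38 ≈ 142.38 km. ✓

(61.5, -3.7)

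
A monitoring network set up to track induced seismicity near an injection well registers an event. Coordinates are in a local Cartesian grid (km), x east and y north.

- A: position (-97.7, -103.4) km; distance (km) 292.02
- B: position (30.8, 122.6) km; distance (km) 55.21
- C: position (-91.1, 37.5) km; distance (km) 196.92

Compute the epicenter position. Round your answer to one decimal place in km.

86.0 km east, 123.6 km north

Circle about each station: (x + 97.7)² + (y + 103.4)² = 292.02²; (x − 30.8)² + (y − 122.6)² = 55.21²; (x + 91.1)² + (y − 37.5)² = 196.92².
Subtracting pairs of circle equations eliminates x²+y² and gives linear equations (the radical axes):
257.0 x + 452.0 y = 77970.09
13.2 x + 281.8 y = 35966.80
Solving the 2×2 system: x ≈ 86.0, y ≈ 123.6 km.
Check against A (with the unrounded x, y): √((x + 97.7)²+(y + 103.4)²) = 292.02 ≈ 292.02 km. ✓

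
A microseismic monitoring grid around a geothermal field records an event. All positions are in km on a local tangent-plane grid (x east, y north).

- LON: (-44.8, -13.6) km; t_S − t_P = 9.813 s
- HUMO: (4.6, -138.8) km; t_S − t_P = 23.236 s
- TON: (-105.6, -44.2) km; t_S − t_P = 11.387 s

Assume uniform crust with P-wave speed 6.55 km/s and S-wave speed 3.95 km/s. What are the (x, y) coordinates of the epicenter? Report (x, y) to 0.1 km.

Distance from S−P lag: d = Δt · v_P v_S / (v_P − v_S) = Δt · (6.55·3.95)/(6.55−3.95) ≈ 9.9510·Δt.
So d_LON = 97.65, d_HUMO = 231.22, d_TON = 113.31 km.
Circle about each station: (x + 44.8)² + (y + 13.6)² = 97.65²; (x − 4.6)² + (y + 138.8)² = 231.22²; (x + 105.6)² + (y + 44.2)² = 113.31².
Subtracting pairs of circle equations eliminates x²+y² and gives linear equations (the radical axes):
98.8 x − 250.4 y = -26832.57
-121.6 x − 61.2 y = 7609.37
Solving the 2×2 system: x ≈ -97.2, y ≈ 68.8 km.
Check against LON (with the unrounded x, y): √((x + 44.8)²+(y + 13.6)²) = 97.66 ≈ 97.65 km. ✓

-97.2 km east, 68.8 km north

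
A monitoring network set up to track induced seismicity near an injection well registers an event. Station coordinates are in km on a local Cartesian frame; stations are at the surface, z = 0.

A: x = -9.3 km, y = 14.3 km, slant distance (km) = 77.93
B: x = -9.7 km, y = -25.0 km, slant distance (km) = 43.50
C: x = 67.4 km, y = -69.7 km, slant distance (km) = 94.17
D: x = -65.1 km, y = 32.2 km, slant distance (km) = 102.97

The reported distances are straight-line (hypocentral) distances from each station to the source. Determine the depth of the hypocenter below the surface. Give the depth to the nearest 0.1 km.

z ≈ 24.6 km

Each station gives a sphere (x−x_i)² + (y−y_i)² + z² = d_i² (stations at z=0).
Subtracting the A sphere from B and C: z² cancels, leaving linear equations in x and y:
-0.8 x − 78.6 y = 4608.94
153.4 x − 168.0 y = 6314.97
Solving: x ≈ -22.798, y ≈ -58.406 km (keep extra digits for the depth step; rounded: -22.8, -58.4).
Then from the A sphere: z² = 77.93² − (x + 9.3)² − (y − 14.3)² with x = -22.798, y = -58.406, so z ≈ 24.591 ≈ 24.6 km.
Check against D (with the unrounded solution): distance 102.97 ≈ 102.97 km. ✓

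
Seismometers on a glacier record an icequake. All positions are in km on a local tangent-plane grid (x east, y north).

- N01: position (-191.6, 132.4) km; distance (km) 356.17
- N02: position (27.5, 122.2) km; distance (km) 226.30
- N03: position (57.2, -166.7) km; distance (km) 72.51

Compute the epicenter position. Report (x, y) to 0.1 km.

80.1 km east, -97.9 km north

Circle about each station: (x + 191.6)² + (y − 132.4)² = 356.17²; (x − 27.5)² + (y − 122.2)² = 226.30²; (x − 57.2)² + (y + 166.7)² = 72.51².
Subtracting the N01 equation from the N02 and N03 equations removes the quadratic terms:
438.2 x − 20.4 y = 37094.15
497.6 x − 598.2 y = 98419.78
Solving the 2×2 system: x ≈ 80.1, y ≈ -97.9 km.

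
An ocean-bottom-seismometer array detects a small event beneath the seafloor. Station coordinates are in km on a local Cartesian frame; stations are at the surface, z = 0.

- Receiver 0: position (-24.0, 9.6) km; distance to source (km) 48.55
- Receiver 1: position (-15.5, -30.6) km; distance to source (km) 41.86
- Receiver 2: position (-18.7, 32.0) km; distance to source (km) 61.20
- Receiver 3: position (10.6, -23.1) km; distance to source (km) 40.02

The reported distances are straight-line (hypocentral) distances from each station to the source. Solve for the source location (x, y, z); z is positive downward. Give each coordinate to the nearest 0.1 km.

x ≈ -3.1 km, y ≈ -14.5 km, depth ≈ 36.6 km

Each station gives a sphere (x−x_i)² + (y−y_i)² + z² = d_i² (stations at z=0).
Subtracting the Receiver 0 sphere from Receiver 1 and Receiver 2: z² cancels, leaving linear equations in x and y:
17.0 x − 80.4 y = 1113.29
10.6 x + 44.8 y = -682.81
Solving: x ≈ -3.112, y ≈ -14.505 km (keep extra digits for the depth step; rounded: -3.1, -14.5).
Then from the Receiver 0 sphere: z² = 48.55² − (x + 24.0)² − (y − 9.6)² with x = -3.112, y = -14.505, so z ≈ 36.602 ≈ 36.6 km.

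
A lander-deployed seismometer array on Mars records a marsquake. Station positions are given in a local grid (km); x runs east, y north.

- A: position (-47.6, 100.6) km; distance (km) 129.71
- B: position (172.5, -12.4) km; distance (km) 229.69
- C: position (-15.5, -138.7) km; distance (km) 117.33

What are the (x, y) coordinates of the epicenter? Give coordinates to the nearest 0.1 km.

Circle about each station: (x + 47.6)² + (y − 100.6)² = 129.71²; (x − 172.5)² + (y + 12.4)² = 229.69²; (x + 15.5)² + (y + 138.7)² = 117.33².
Subtracting pairs of circle equations eliminates x²+y² and gives linear equations (the radical axes):
440.2 x − 226.0 y = -18408.92
64.2 x − 478.6 y = 10150.18
Solving the 2×2 system: x ≈ -56.6, y ≈ -28.8 km.

(-56.6, -28.8)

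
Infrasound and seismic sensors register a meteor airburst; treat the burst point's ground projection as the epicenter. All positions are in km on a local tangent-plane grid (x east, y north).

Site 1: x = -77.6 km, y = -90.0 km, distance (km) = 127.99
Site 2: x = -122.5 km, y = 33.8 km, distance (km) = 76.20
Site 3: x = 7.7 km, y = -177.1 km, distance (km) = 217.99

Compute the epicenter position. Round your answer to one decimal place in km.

x ≈ -46.3 km, y ≈ 34.1 km

Circle about each station: (x + 77.6)² + (y + 90.0)² = 127.99²; (x + 122.5)² + (y − 33.8)² = 76.20²; (x − 7.7)² + (y + 177.1)² = 217.99².
Subtracting the Site 1 equation from the Site 2 and Site 3 equations removes the quadratic terms:
-89.8 x + 247.6 y = 12601.93
170.6 x − 174.2 y = -13836.26
Solving the 2×2 system: x ≈ -46.3, y ≈ 34.1 km.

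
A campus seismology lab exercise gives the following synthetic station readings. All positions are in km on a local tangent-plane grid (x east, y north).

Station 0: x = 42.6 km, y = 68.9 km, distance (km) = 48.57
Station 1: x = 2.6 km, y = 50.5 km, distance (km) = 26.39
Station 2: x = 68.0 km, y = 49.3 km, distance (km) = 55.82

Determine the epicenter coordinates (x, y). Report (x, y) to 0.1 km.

(16.4, 28.0)

Circle about each station: (x − 42.6)² + (y − 68.9)² = 48.57²; (x − 2.6)² + (y − 50.5)² = 26.39²; (x − 68.0)² + (y − 49.3)² = 55.82².
Subtracting pairs of circle equations eliminates x²+y² and gives linear equations (the radical axes):
-80.0 x − 36.8 y = -2342.35
50.8 x − 39.2 y = -264.31
Solving the 2×2 system: x ≈ 16.4, y ≈ 28.0 km.
Check against Station 0 (with the unrounded x, y): √((x − 42.6)²+(y − 68.9)²) = 48.57 ≈ 48.57 km. ✓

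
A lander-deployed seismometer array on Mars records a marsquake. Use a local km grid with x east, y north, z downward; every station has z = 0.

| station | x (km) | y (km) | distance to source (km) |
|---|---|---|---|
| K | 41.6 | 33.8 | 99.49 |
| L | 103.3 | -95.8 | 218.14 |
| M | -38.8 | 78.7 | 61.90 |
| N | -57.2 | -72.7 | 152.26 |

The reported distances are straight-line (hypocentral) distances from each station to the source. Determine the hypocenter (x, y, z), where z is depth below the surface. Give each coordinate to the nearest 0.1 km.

(-31.5, 64.9, 59.9)

Each station gives a sphere (x−x_i)² + (y−y_i)² + z² = d_i² (stations at z=0).
Subtracting the K sphere from L and M: z² cancels, leaving linear equations in x and y:
123.4 x − 259.2 y = -20711.27
-160.8 x + 89.8 y = 10892.78
Solving: x ≈ -31.490, y ≈ 64.913 km (keep extra digits for the depth step; rounded: -31.5, 64.9).
Then from the K sphere: z² = 99.49² − (x − 41.6)² − (y − 33.8)² with x = -31.490, y = 64.913, so z ≈ 59.901 ≈ 59.9 km.
Check against N (with the unrounded solution): distance 152.27 ≈ 152.26 km. ✓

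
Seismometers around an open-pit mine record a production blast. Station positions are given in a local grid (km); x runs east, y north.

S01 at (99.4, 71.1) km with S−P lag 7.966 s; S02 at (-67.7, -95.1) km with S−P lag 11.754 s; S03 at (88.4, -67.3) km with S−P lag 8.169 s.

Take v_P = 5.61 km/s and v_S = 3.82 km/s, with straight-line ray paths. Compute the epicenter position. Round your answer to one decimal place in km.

x ≈ 27.1 km, y ≈ 8.9 km

Distance from S−P lag: d = Δt · v_P v_S / (v_P − v_S) = Δt · (5.61·3.82)/(5.61−3.82) ≈ 11.9722·Δt.
So d_S01 = 95.37, d_S02 = 140.72, d_S03 = 97.80 km.
Circle about each station: (x − 99.4)² + (y − 71.1)² = 95.37²; (x + 67.7)² + (y + 95.1)² = 140.72²; (x − 88.4)² + (y + 67.3)² = 97.80².
Subtracting the S01 equation from the S02 and S03 equations removes the quadratic terms:
-334.2 x − 332.4 y = -12014.95
-22.0 x − 276.8 y = -3061.12
Solving the 2×2 system: x ≈ 27.1, y ≈ 8.9 km.
Check against S01 (with the unrounded x, y): √((x − 99.4)²+(y − 71.1)²) = 95.37 ≈ 95.37 km. ✓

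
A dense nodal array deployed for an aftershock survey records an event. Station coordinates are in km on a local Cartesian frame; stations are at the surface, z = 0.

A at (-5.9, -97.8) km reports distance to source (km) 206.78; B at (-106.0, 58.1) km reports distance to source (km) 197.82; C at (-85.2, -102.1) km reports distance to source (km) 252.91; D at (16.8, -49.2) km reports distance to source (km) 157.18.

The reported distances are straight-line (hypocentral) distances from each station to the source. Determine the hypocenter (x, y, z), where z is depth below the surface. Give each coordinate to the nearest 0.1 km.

x ≈ 78.5 km, y ≈ 78.1 km, depth ≈ 68.5 km

Each station gives a sphere (x−x_i)² + (y−y_i)² + z² = d_i² (stations at z=0).
Subtracting the A sphere from B and C: z² cancels, leaving linear equations in x and y:
-200.2 x + 311.8 y = 8637.18
-158.6 x − 8.6 y = -13121.70
Solving: x ≈ 78.499, y ≈ 78.104 km (keep extra digits for the depth step; rounded: 78.5, 78.1).
Then from the A sphere: z² = 206.78² − (x + 5.9)² − (y + 97.8)² with x = 78.499, y = 78.104, so z ≈ 68.502 ≈ 68.5 km.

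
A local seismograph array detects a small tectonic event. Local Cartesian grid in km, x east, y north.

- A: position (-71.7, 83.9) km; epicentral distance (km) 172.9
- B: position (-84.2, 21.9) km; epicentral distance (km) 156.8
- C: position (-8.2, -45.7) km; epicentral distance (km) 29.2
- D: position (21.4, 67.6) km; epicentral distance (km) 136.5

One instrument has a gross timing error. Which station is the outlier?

Solve using three stations at a time. Using A, C, D (subtract circle equations pairwise → linear system) gives (x, y) ≈ (10.1, -68.4).
Distances from that point to each station vs reported:
  A: calculated 172.9 vs reported 172.9 → residual 0.0 km
  B: calculated 130.6 vs reported 156.8 → residual 26.2 km
  C: calculated 29.2 vs reported 29.2 → residual 0.0 km
  D: calculated 136.5 vs reported 136.5 → residual 0.0 km
A, C, D are mutually consistent (residuals ≈ 0); B is off by 26.2 km.

B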